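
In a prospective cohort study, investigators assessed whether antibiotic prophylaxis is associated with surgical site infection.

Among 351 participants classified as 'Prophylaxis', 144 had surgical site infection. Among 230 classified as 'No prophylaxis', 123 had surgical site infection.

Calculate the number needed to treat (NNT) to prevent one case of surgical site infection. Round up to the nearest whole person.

9

Risk in treated group = 144/351 = 0.41026; risk in control = 123/230 = 0.53478.
Absolute risk reduction = 0.53478 − 0.41026 = 0.12453
NNT = 1 / ARR = 1 / 0.12453 = 8.030 → round up → 9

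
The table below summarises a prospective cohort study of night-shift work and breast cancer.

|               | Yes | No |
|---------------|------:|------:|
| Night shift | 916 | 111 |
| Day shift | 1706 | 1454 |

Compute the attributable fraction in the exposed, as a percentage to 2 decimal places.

39.47

Cells: a = 916, b = 111, c = 1706, d = 1454.
Risk in exposed = 916/1027 = 0.89192; risk in unexposed = 1706/3160 = 0.53987.
RR = 0.89192/0.53987 = 1.65209
AR% = (RR − 1)/RR × 100 = (1.65209 − 1)/1.65209 × 100 = 39.4705%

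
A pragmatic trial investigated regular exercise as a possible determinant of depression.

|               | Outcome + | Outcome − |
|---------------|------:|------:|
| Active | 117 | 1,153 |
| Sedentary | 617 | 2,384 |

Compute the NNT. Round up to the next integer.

Risk in treated group = 117/1270 = 0.09213; risk in control = 617/3001 = 0.20560.
Absolute risk reduction = 0.20560 − 0.09213 = 0.11347
NNT = 1 / ARR = 1 / 0.11347 = 8.813 → round up → 9

9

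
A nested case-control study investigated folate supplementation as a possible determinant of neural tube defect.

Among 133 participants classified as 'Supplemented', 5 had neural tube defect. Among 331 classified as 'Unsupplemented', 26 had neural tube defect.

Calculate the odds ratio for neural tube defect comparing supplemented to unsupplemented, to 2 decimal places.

From the description: a = 5, b = 128, c = 26, d = 305.
OR = (a·d)/(b·c) = (5 × 305) / (128 × 26) = 1525 / 3328 = 0.45823
Exposure is associated with lower odds of neural tube defect (OR = 0.46 < 1).

0.46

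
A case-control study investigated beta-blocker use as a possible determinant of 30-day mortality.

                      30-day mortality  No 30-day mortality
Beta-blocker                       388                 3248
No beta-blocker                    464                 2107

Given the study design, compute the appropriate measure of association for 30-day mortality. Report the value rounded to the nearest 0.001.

Cells: a = 388, b = 3248, c = 464, d = 2107.
This is a case-control study: participants were sampled on outcome status, so risks in the source population cannot be estimated directly — relative risk is not valid here. The odds ratio is the appropriate measure.
OR = (a·d)/(b·c) = (388 × 2107) / (3248 × 464) = 817516 / 1507072 = 0.54245

0.542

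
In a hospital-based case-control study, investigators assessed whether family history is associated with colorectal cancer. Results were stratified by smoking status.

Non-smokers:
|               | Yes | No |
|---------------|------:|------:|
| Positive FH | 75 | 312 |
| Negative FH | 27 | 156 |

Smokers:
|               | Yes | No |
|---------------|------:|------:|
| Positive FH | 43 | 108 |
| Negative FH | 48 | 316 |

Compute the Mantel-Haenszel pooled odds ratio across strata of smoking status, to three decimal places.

OR_MH = Σ(aᵢdᵢ/nᵢ) / Σ(bᵢcᵢ/nᵢ), where nᵢ is the stratum total.
Stratum 1 (Non-smokers): n = 570; a·d/n = 75·156/570 = 20.5263; b·c/n = 312·27/570 = 14.7789
Stratum 2 (Smokers): n = 515; a·d/n = 43·316/515 = 26.3845; b·c/n = 108·48/515 = 10.0660
OR_MH = (20.5263 + 26.3845) / (14.7789 + 10.0660) = 46.9108 / 24.8450 = 1.88814

1.888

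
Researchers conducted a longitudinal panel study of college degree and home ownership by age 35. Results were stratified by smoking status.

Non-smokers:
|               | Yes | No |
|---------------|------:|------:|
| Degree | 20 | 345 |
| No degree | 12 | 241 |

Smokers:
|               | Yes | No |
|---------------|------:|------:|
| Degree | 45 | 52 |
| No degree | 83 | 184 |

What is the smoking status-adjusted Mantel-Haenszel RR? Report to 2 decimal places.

1.41

RR_MH = Σ(aᵢ·n₀ᵢ/nᵢ) / Σ(cᵢ·n₁ᵢ/nᵢ), with n₁ᵢ = aᵢ+bᵢ (exposed), n₀ᵢ = cᵢ+dᵢ (unexposed), nᵢ = n₁ᵢ+n₀ᵢ.
Stratum 1 (Non-smokers): n₁ = 365, n₀ = 253, n = 618; a·n₀/n = 20·253/618 = 8.1877; c·n₁/n = 12·365/618 = 7.0874
Stratum 2 (Smokers): n₁ = 97, n₀ = 267, n = 364; a·n₀/n = 45·267/364 = 33.0082; c·n₁/n = 83·97/364 = 22.1181
RR_MH = (8.1877 + 33.0082) / (7.0874 + 22.1181) = 41.1959 / 29.2055 = 1.41055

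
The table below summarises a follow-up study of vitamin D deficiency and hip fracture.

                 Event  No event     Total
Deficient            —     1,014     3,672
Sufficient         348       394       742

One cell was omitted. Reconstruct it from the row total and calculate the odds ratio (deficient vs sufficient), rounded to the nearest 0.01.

2.97

The missing cell is in the exposed row: 3672 − 1014 = 2658.
So a = 2658, b = 1014, c = 348, d = 394.
OR = (a·d)/(b·c) = (2658 × 394) / (1014 × 348) = 1047252 / 352872 = 2.96780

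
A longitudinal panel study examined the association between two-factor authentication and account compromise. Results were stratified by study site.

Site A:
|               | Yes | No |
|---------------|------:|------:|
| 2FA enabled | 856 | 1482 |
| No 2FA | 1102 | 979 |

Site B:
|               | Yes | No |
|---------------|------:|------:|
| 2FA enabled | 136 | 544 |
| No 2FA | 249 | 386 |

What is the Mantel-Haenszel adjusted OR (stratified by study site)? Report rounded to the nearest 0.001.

OR_MH = Σ(aᵢdᵢ/nᵢ) / Σ(bᵢcᵢ/nᵢ), where nᵢ is the stratum total.
Stratum 1 (Site A): n = 4419; a·d/n = 856·979/4419 = 189.6411; b·c/n = 1482·1102/4419 = 369.5777
Stratum 2 (Site B): n = 1315; a·d/n = 136·386/1315 = 39.9209; b·c/n = 544·249/1315 = 103.0084
OR_MH = (189.6411 + 39.9209) / (369.5777 + 103.0084) = 229.5620 / 472.5861 = 0.48576

0.486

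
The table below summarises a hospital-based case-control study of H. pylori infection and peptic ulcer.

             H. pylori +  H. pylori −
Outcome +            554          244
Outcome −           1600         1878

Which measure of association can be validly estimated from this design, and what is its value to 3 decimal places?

2.665

Reading the table with exposure as columns: a = 554 (H. pylori +, case), b = 1600 (H. pylori +, non-case), c = 244 (H. pylori −, case), d = 1878.
This is a hospital-based case-control study: participants were sampled on outcome status, so risks in the source population cannot be estimated directly — relative risk is not valid here. The odds ratio is the appropriate measure.
OR = (a·d)/(b·c) = (554 × 1878) / (1600 × 244) = 1040412 / 390400 = 2.66499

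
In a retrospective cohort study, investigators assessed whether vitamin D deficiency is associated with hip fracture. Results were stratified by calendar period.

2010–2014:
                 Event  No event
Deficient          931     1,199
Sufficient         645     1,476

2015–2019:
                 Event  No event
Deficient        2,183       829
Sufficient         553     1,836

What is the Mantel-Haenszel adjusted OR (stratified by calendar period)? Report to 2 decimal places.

OR_MH = Σ(aᵢdᵢ/nᵢ) / Σ(bᵢcᵢ/nᵢ), where nᵢ is the stratum total.
Stratum 1 (2010–2014): n = 4251; a·d/n = 931·1476/4251 = 323.2548; b·c/n = 1199·645/4251 = 181.9231
Stratum 2 (2015–2019): n = 5401; a·d/n = 2183·1836/5401 = 742.0826; b·c/n = 829·553/5401 = 84.8800
OR_MH = (323.2548 + 742.0826) / (181.9231 + 84.8800) = 1065.3373 / 266.8031 = 3.99297

3.99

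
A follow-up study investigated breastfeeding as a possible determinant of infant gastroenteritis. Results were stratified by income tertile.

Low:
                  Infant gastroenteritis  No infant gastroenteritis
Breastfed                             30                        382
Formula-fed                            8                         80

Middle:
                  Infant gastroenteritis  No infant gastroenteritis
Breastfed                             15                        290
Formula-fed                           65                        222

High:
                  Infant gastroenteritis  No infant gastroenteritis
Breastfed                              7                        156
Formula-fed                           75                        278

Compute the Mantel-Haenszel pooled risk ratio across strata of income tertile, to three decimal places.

RR_MH = Σ(aᵢ·n₀ᵢ/nᵢ) / Σ(cᵢ·n₁ᵢ/nᵢ), with n₁ᵢ = aᵢ+bᵢ (exposed), n₀ᵢ = cᵢ+dᵢ (unexposed), nᵢ = n₁ᵢ+n₀ᵢ.
Stratum 1 (Low): n₁ = 412, n₀ = 88, n = 500; a·n₀/n = 30·88/500 = 5.2800; c·n₁/n = 8·412/500 = 6.5920
Stratum 2 (Middle): n₁ = 305, n₀ = 287, n = 592; a·n₀/n = 15·287/592 = 7.2720; c·n₁/n = 65·305/592 = 33.4882
Stratum 3 (High): n₁ = 163, n₀ = 353, n = 516; a·n₀/n = 7·353/516 = 4.7888; c·n₁/n = 75·163/516 = 23.6919
RR_MH = (5.2800 + 7.2720 + 4.7888) / (6.5920 + 33.4882 + 23.6919) = 17.3407 / 63.7720 = 0.27192

0.272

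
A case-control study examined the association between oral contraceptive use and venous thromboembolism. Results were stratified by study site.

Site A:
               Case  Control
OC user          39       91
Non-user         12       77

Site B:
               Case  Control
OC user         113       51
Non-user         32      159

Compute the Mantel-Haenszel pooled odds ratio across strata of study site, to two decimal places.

OR_MH = Σ(aᵢdᵢ/nᵢ) / Σ(bᵢcᵢ/nᵢ), where nᵢ is the stratum total.
Stratum 1 (Site A): n = 219; a·d/n = 39·77/219 = 13.7123; b·c/n = 91·12/219 = 4.9863
Stratum 2 (Site B): n = 355; a·d/n = 113·159/355 = 50.6113; b·c/n = 51·32/355 = 4.5972
OR_MH = (13.7123 + 50.6113) / (4.9863 + 4.5972) = 64.3236 / 9.5835 = 6.71192

6.71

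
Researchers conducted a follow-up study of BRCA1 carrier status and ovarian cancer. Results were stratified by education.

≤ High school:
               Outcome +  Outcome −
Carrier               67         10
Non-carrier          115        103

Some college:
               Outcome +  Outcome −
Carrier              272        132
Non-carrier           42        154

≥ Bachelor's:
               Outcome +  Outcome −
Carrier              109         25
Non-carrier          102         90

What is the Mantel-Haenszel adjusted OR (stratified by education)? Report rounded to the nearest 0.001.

OR_MH = Σ(aᵢdᵢ/nᵢ) / Σ(bᵢcᵢ/nᵢ), where nᵢ is the stratum total.
Stratum 1 (≤ High school): n = 295; a·d/n = 67·103/295 = 23.3932; b·c/n = 10·115/295 = 3.8983
Stratum 2 (Some college): n = 600; a·d/n = 272·154/600 = 69.8133; b·c/n = 132·42/600 = 9.2400
Stratum 3 (≥ Bachelor's): n = 326; a·d/n = 109·90/326 = 30.0920; b·c/n = 25·102/326 = 7.8221
OR_MH = (23.3932 + 69.8133 + 30.0920) / (3.8983 + 9.2400 + 7.8221) = 123.2986 / 20.9604 = 5.88246

5.882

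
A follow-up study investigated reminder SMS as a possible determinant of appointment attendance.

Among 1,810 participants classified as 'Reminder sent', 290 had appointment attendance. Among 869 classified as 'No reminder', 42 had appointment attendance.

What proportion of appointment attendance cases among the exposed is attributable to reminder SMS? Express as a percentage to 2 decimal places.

From the description: a = 290, b = 1520, c = 42, d = 827.
Risk in exposed = 290/1810 = 0.16022; risk in unexposed = 42/869 = 0.04833.
RR = 0.16022/0.04833 = 3.31505
AR% = (RR − 1)/RR × 100 = (3.31505 − 1)/3.31505 × 100 = 69.8345%

69.83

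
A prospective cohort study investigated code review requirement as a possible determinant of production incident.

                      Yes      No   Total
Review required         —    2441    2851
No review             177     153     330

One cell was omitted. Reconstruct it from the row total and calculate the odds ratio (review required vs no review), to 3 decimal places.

The missing cell is in the exposed row: 2851 − 2441 = 410.
So a = 410, b = 2441, c = 177, d = 153.
OR = (a·d)/(b·c) = (410 × 153) / (2441 × 177) = 62730 / 432057 = 0.14519

0.145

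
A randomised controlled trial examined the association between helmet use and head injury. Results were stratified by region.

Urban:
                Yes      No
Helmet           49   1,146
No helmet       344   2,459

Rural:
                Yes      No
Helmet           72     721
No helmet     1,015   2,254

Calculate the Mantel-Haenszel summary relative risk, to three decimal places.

0.307

RR_MH = Σ(aᵢ·n₀ᵢ/nᵢ) / Σ(cᵢ·n₁ᵢ/nᵢ), with n₁ᵢ = aᵢ+bᵢ (exposed), n₀ᵢ = cᵢ+dᵢ (unexposed), nᵢ = n₁ᵢ+n₀ᵢ.
Stratum 1 (Urban): n₁ = 1195, n₀ = 2803, n = 3998; a·n₀/n = 49·2803/3998 = 34.3539; c·n₁/n = 344·1195/3998 = 102.8214
Stratum 2 (Rural): n₁ = 793, n₀ = 3269, n = 4062; a·n₀/n = 72·3269/4062 = 57.9439; c·n₁/n = 1015·793/4062 = 198.1524
RR_MH = (34.3539 + 57.9439) / (102.8214 + 198.1524) = 92.2978 / 300.9738 = 0.30666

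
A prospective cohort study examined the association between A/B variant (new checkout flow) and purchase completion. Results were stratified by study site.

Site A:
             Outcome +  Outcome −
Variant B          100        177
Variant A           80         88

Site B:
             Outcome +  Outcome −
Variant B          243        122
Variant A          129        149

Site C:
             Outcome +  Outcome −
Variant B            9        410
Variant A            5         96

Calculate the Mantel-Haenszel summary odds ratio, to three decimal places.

OR_MH = Σ(aᵢdᵢ/nᵢ) / Σ(bᵢcᵢ/nᵢ), where nᵢ is the stratum total.
Stratum 1 (Site A): n = 445; a·d/n = 100·88/445 = 19.7753; b·c/n = 177·80/445 = 31.8202
Stratum 2 (Site B): n = 643; a·d/n = 243·149/643 = 56.3095; b·c/n = 122·129/643 = 24.4759
Stratum 3 (Site C): n = 520; a·d/n = 9·96/520 = 1.6615; b·c/n = 410·5/520 = 3.9423
OR_MH = (19.7753 + 56.3095 + 1.6615) / (31.8202 + 24.4759 + 3.9423) = 77.7463 / 60.2384 = 1.29064

1.291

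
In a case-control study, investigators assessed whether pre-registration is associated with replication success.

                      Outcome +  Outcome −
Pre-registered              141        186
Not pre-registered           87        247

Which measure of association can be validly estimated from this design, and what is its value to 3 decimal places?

2.152

Cells: a = 141, b = 186, c = 87, d = 247.
This is a case-control study: participants were sampled on outcome status, so risks in the source population cannot be estimated directly — relative risk is not valid here. The odds ratio is the appropriate measure.
OR = (a·d)/(b·c) = (141 × 247) / (186 × 87) = 34827 / 16182 = 2.15221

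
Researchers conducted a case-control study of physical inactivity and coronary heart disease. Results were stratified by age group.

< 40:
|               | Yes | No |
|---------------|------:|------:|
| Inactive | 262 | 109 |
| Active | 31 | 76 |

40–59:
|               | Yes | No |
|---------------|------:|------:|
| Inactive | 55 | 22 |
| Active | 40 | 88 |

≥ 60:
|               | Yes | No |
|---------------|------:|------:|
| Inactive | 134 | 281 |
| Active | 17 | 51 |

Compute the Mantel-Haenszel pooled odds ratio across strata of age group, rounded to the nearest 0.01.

3.74

OR_MH = Σ(aᵢdᵢ/nᵢ) / Σ(bᵢcᵢ/nᵢ), where nᵢ is the stratum total.
Stratum 1 (< 40): n = 478; a·d/n = 262·76/478 = 41.6569; b·c/n = 109·31/478 = 7.0690
Stratum 2 (40–59): n = 205; a·d/n = 55·88/205 = 23.6098; b·c/n = 22·40/205 = 4.2927
Stratum 3 (≥ 60): n = 483; a·d/n = 134·51/483 = 14.1491; b·c/n = 281·17/483 = 9.8903
OR_MH = (41.6569 + 23.6098 + 14.1491) / (7.0690 + 4.2927 + 9.8903) = 79.4157 / 21.2520 = 3.73686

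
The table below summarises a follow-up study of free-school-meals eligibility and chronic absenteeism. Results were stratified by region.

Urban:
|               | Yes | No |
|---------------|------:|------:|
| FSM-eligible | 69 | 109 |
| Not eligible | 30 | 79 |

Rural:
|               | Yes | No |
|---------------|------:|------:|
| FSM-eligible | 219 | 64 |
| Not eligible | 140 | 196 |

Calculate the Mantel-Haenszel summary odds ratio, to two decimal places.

3.41

OR_MH = Σ(aᵢdᵢ/nᵢ) / Σ(bᵢcᵢ/nᵢ), where nᵢ is the stratum total.
Stratum 1 (Urban): n = 287; a·d/n = 69·79/287 = 18.9930; b·c/n = 109·30/287 = 11.3937
Stratum 2 (Rural): n = 619; a·d/n = 219·196/619 = 69.3441; b·c/n = 64·140/619 = 14.4750
OR_MH = (18.9930 + 69.3441) / (11.3937 + 14.4750) = 88.3371 / 25.8687 = 3.41483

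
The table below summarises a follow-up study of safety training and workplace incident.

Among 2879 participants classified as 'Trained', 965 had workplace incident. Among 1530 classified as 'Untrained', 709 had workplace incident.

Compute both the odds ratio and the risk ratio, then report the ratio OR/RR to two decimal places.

From the description: a = 965, b = 1914, c = 709, d = 821.
OR = (965·821)/(1914·709) = 792265/1357026 = 0.58382
Risk in exposed = 965/2879 = 0.33519; risk in unexposed = 709/1530 = 0.46340; RR = 0.72332
OR/RR = 0.58382 / 0.72332 = 0.80714
The outcome is not rare, so the OR lies further from 1 than the RR.

0.81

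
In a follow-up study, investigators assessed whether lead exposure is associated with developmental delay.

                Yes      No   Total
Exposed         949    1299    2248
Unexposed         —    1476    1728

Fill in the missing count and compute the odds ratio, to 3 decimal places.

The missing cell is in the unexposed row: 1728 − 1476 = 252.
So a = 949, b = 1299, c = 252, d = 1476.
OR = (a·d)/(b·c) = (949 × 1476) / (1299 × 252) = 1400724 / 327348 = 4.27901

4.279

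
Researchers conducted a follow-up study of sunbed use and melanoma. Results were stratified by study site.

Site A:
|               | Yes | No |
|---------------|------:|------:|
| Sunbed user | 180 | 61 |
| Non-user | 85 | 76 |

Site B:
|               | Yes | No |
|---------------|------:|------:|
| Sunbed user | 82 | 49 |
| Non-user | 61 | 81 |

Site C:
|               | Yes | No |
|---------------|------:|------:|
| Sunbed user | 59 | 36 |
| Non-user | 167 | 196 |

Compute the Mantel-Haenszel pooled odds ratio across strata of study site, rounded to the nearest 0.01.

OR_MH = Σ(aᵢdᵢ/nᵢ) / Σ(bᵢcᵢ/nᵢ), where nᵢ is the stratum total.
Stratum 1 (Site A): n = 402; a·d/n = 180·76/402 = 34.0299; b·c/n = 61·85/402 = 12.8980
Stratum 2 (Site B): n = 273; a·d/n = 82·81/273 = 24.3297; b·c/n = 49·61/273 = 10.9487
Stratum 3 (Site C): n = 458; a·d/n = 59·196/458 = 25.2489; b·c/n = 36·167/458 = 13.1266
OR_MH = (34.0299 + 24.3297 + 25.2489) / (12.8980 + 10.9487 + 13.1266) = 83.6084 / 36.9734 = 2.26132

2.26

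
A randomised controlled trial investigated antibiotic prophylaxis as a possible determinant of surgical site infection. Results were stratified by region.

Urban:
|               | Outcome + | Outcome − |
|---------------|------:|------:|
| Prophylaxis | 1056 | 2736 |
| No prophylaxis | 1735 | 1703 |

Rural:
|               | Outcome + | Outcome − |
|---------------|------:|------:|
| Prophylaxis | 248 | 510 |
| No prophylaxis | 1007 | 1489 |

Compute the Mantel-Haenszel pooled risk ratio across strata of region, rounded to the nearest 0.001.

0.605

RR_MH = Σ(aᵢ·n₀ᵢ/nᵢ) / Σ(cᵢ·n₁ᵢ/nᵢ), with n₁ᵢ = aᵢ+bᵢ (exposed), n₀ᵢ = cᵢ+dᵢ (unexposed), nᵢ = n₁ᵢ+n₀ᵢ.
Stratum 1 (Urban): n₁ = 3792, n₀ = 3438, n = 7230; a·n₀/n = 1056·3438/7230 = 502.1477; c·n₁/n = 1735·3792/7230 = 909.9751
Stratum 2 (Rural): n₁ = 758, n₀ = 2496, n = 3254; a·n₀/n = 248·2496/3254 = 190.2299; c·n₁/n = 1007·758/3254 = 234.5747
RR_MH = (502.1477 + 190.2299) / (909.9751 + 234.5747) = 692.3776 / 1144.5498 = 0.60493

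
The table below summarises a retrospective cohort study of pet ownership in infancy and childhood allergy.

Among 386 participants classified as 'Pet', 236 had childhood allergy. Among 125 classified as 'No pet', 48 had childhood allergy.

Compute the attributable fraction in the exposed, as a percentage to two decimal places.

37.19

From the description: a = 236, b = 150, c = 48, d = 77.
Risk in exposed = 236/386 = 0.61140; risk in unexposed = 48/125 = 0.38400.
RR = 0.61140/0.38400 = 1.59218
AR% = (RR − 1)/RR × 100 = (1.59218 − 1)/1.59218 × 100 = 37.1932%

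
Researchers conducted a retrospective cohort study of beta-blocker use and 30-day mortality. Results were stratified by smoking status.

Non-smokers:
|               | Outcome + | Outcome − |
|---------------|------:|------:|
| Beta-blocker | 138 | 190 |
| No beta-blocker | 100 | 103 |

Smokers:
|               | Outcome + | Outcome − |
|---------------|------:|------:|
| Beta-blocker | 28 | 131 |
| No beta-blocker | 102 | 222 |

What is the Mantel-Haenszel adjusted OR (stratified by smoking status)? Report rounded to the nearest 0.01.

OR_MH = Σ(aᵢdᵢ/nᵢ) / Σ(bᵢcᵢ/nᵢ), where nᵢ is the stratum total.
Stratum 1 (Non-smokers): n = 531; a·d/n = 138·103/531 = 26.7684; b·c/n = 190·100/531 = 35.7815
Stratum 2 (Smokers): n = 483; a·d/n = 28·222/483 = 12.8696; b·c/n = 131·102/483 = 27.6646
OR_MH = (26.7684 + 12.8696) / (35.7815 + 27.6646) = 39.6379 / 63.4461 = 0.62475

0.62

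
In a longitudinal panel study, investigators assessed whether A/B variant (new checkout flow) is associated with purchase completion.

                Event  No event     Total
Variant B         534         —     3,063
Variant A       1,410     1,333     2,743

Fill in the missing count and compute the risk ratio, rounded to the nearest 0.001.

0.339

The missing cell is in the exposed row: 3063 − 534 = 2529.
So a = 534, b = 2529, c = 1410, d = 1333.
RR = [a/(a+b)] / [c/(c+d)] = (534/3063) / (1410/2743) = 0.17434/0.51404 = 0.33916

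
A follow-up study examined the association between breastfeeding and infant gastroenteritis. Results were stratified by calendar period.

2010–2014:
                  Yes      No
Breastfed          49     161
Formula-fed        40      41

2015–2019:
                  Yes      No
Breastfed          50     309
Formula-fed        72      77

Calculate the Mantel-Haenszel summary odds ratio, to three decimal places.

0.220

OR_MH = Σ(aᵢdᵢ/nᵢ) / Σ(bᵢcᵢ/nᵢ), where nᵢ is the stratum total.
Stratum 1 (2010–2014): n = 291; a·d/n = 49·41/291 = 6.9038; b·c/n = 161·40/291 = 22.1306
Stratum 2 (2015–2019): n = 508; a·d/n = 50·77/508 = 7.5787; b·c/n = 309·72/508 = 43.7953
OR_MH = (6.9038 + 7.5787) / (22.1306 + 43.7953) = 14.4825 / 65.9259 = 0.21968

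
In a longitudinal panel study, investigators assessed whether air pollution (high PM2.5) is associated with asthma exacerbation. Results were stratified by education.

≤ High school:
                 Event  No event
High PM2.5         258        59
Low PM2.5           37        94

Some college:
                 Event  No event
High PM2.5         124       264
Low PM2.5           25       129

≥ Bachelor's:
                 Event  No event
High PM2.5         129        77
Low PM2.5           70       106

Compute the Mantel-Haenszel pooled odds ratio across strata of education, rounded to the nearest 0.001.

3.833

OR_MH = Σ(aᵢdᵢ/nᵢ) / Σ(bᵢcᵢ/nᵢ), where nᵢ is the stratum total.
Stratum 1 (≤ High school): n = 448; a·d/n = 258·94/448 = 54.1339; b·c/n = 59·37/448 = 4.8728
Stratum 2 (Some college): n = 542; a·d/n = 124·129/542 = 29.5129; b·c/n = 264·25/542 = 12.1771
Stratum 3 (≥ Bachelor's): n = 382; a·d/n = 129·106/382 = 35.7958; b·c/n = 77·70/382 = 14.1099
OR_MH = (54.1339 + 29.5129 + 35.7958) / (4.8728 + 12.1771 + 14.1099) = 119.4427 / 31.1598 = 3.83322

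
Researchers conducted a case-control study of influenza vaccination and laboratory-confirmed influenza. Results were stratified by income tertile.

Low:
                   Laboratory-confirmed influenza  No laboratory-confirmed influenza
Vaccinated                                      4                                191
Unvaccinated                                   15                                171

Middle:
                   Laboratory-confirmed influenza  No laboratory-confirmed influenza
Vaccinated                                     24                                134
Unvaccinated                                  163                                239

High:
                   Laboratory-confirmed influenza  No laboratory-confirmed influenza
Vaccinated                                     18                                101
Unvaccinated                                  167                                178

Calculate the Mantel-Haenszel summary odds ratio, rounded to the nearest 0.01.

0.23

OR_MH = Σ(aᵢdᵢ/nᵢ) / Σ(bᵢcᵢ/nᵢ), where nᵢ is the stratum total.
Stratum 1 (Low): n = 381; a·d/n = 4·171/381 = 1.7953; b·c/n = 191·15/381 = 7.5197
Stratum 2 (Middle): n = 560; a·d/n = 24·239/560 = 10.2429; b·c/n = 134·163/560 = 39.0036
Stratum 3 (High): n = 464; a·d/n = 18·178/464 = 6.9052; b·c/n = 101·167/464 = 36.3513
OR_MH = (1.7953 + 10.2429 + 6.9052) / (7.5197 + 39.0036 + 36.3513) = 18.9433 / 82.8745 = 0.22858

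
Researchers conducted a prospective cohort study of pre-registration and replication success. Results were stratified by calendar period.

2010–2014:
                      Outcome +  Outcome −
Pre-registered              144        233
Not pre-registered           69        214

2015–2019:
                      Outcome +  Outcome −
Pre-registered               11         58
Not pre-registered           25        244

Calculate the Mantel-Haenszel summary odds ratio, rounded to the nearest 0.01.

1.91

OR_MH = Σ(aᵢdᵢ/nᵢ) / Σ(bᵢcᵢ/nᵢ), where nᵢ is the stratum total.
Stratum 1 (2010–2014): n = 660; a·d/n = 144·214/660 = 46.6909; b·c/n = 233·69/660 = 24.3591
Stratum 2 (2015–2019): n = 338; a·d/n = 11·244/338 = 7.9408; b·c/n = 58·25/338 = 4.2899
OR_MH = (46.6909 + 7.9408) / (24.3591 + 4.2899) = 54.6317 / 28.6490 = 1.90693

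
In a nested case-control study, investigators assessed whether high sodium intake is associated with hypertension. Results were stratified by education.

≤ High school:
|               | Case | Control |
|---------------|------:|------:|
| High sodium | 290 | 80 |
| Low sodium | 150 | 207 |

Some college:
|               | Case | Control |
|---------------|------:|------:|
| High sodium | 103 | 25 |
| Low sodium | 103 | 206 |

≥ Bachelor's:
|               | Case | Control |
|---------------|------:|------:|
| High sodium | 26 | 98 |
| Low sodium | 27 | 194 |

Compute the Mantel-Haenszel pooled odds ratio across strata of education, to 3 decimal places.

4.847

OR_MH = Σ(aᵢdᵢ/nᵢ) / Σ(bᵢcᵢ/nᵢ), where nᵢ is the stratum total.
Stratum 1 (≤ High school): n = 727; a·d/n = 290·207/727 = 82.5722; b·c/n = 80·150/727 = 16.5062
Stratum 2 (Some college): n = 437; a·d/n = 103·206/437 = 48.5538; b·c/n = 25·103/437 = 5.8924
Stratum 3 (≥ Bachelor's): n = 345; a·d/n = 26·194/345 = 14.6203; b·c/n = 98·27/345 = 7.6696
OR_MH = (82.5722 + 48.5538 + 14.6203) / (16.5062 + 5.8924 + 7.6696) = 145.7463 / 30.0682 = 4.84719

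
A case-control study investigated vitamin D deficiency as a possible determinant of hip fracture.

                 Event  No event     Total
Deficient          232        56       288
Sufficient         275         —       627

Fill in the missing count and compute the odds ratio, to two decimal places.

The missing cell is in the unexposed row: 627 − 275 = 352.
So a = 232, b = 56, c = 275, d = 352.
OR = (a·d)/(b·c) = (232 × 352) / (56 × 275) = 81664 / 15400 = 5.30286

5.30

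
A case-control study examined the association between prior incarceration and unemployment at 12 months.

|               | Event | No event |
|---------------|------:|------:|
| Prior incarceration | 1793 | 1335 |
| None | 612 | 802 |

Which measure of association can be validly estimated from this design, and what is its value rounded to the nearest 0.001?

1.760

Cells: a = 1793, b = 1335, c = 612, d = 802.
This is a case-control study: participants were sampled on outcome status, so risks in the source population cannot be estimated directly — relative risk is not valid here. The odds ratio is the appropriate measure.
OR = (a·d)/(b·c) = (1793 × 802) / (1335 × 612) = 1437986 / 817020 = 1.76004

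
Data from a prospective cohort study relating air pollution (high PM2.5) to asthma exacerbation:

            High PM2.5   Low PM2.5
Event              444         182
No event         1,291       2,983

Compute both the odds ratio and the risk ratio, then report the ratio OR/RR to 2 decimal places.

Reading the table with exposure as columns: a = 444 (High PM2.5, case), b = 1291 (High PM2.5, non-case), c = 182 (Low PM2.5, case), d = 2983.
OR = (444·2983)/(1291·182) = 1324452/234962 = 5.63688
Risk in exposed = 444/1735 = 0.25591; risk in unexposed = 182/3165 = 0.05750; RR = 4.45026
OR/RR = 5.63688 / 4.45026 = 1.26664
The outcome is not rare, so the OR lies further from 1 than the RR.

1.27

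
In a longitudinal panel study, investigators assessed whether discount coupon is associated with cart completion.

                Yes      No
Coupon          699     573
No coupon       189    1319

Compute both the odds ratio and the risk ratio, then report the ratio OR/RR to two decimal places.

Cells: a = 699, b = 573, c = 189, d = 1319.
OR = (699·1319)/(573·189) = 921981/108297 = 8.51345
Risk in exposed = 699/1272 = 0.54953; risk in unexposed = 189/1508 = 0.12533; RR = 4.38460
OR/RR = 8.51345 / 4.38460 = 1.94167
The outcome is not rare, so the OR lies further from 1 than the RR.

1.94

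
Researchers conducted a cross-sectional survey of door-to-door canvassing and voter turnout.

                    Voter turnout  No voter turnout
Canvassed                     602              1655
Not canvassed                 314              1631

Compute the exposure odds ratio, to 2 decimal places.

1.89

Cells: a = 602, b = 1655, c = 314, d = 1631.
OR = (a·d)/(b·c) = (602 × 1631) / (1655 × 314) = 981862 / 519670 = 1.88940
The odds of voter turnout are about 1.89 times as high in the canvassed group.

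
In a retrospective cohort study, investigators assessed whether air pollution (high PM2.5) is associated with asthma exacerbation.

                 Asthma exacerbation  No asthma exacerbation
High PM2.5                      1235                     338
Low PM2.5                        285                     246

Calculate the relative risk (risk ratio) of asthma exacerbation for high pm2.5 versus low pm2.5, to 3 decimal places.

Cells: a = 1235, b = 338, c = 285, d = 246.
Risk in exposed = 1235/1573 = 0.78512; risk in unexposed = 285/531 = 0.53672.
RR = 0.78512 / 0.53672 = 1.46281
The risk among the exposed is 1.46 times that among the unexposed.

1.463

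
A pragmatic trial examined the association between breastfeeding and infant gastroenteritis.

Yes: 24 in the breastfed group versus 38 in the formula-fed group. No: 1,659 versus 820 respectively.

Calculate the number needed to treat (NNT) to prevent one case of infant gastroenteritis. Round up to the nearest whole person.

Risk in treated group = 24/1683 = 0.01426; risk in control = 38/858 = 0.04429.
Absolute risk reduction = 0.04429 − 0.01426 = 0.03003
NNT = 1 / ARR = 1 / 0.03003 = 33.301 → round up → 34

34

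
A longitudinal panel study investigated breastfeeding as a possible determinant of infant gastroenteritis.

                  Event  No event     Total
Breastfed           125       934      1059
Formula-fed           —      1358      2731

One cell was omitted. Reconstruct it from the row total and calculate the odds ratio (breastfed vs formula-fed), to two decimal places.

The missing cell is in the unexposed row: 2731 − 1358 = 1373.
So a = 125, b = 934, c = 1373, d = 1358.
OR = (a·d)/(b·c) = (125 × 1358) / (934 × 1373) = 169750 / 1282382 = 0.13237

0.13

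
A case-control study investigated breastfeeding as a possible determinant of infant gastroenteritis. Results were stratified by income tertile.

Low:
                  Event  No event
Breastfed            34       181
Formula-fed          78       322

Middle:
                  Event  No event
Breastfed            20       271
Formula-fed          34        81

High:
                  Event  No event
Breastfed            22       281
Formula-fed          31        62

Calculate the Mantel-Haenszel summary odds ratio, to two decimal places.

0.37

OR_MH = Σ(aᵢdᵢ/nᵢ) / Σ(bᵢcᵢ/nᵢ), where nᵢ is the stratum total.
Stratum 1 (Low): n = 615; a·d/n = 34·322/615 = 17.8016; b·c/n = 181·78/615 = 22.9561
Stratum 2 (Middle): n = 406; a·d/n = 20·81/406 = 3.9901; b·c/n = 271·34/406 = 22.6946
Stratum 3 (High): n = 396; a·d/n = 22·62/396 = 3.4444; b·c/n = 281·31/396 = 21.9975
OR_MH = (17.8016 + 3.9901 + 3.4444) / (22.9561 + 22.6946 + 21.9975) = 25.2362 / 67.6482 = 0.37305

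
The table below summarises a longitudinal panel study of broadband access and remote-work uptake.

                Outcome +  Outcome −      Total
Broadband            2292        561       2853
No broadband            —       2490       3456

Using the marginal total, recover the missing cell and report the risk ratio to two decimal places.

2.87

The missing cell is in the unexposed row: 3456 − 2490 = 966.
So a = 2292, b = 561, c = 966, d = 2490.
RR = [a/(a+b)] / [c/(c+d)] = (2292/2853) / (966/3456) = 0.80336/0.27951 = 2.87415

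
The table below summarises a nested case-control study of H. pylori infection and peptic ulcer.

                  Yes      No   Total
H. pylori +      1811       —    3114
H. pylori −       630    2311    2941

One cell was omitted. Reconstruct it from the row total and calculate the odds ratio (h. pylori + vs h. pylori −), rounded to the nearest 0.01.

The missing cell is in the exposed row: 3114 − 1811 = 1303.
So a = 1811, b = 1303, c = 630, d = 2311.
OR = (a·d)/(b·c) = (1811 × 2311) / (1303 × 630) = 4185221 / 820890 = 5.09839

5.10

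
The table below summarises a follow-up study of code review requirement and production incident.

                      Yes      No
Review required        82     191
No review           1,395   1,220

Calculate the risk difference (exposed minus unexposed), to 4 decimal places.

Cells: a = 82, b = 191, c = 1395, d = 1220.
Risk in exposed = 82/273 = 0.300366; risk in unexposed = 1395/2615 = 0.533461.
Risk difference = 0.300366 − 0.533461 = -0.233095

-0.2331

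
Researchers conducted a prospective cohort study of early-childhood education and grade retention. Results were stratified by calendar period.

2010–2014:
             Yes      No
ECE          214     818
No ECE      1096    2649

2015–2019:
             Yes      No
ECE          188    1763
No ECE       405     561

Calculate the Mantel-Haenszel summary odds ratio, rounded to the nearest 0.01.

0.36

OR_MH = Σ(aᵢdᵢ/nᵢ) / Σ(bᵢcᵢ/nᵢ), where nᵢ is the stratum total.
Stratum 1 (2010–2014): n = 4777; a·d/n = 214·2649/4777 = 118.6699; b·c/n = 818·1096/4777 = 187.6759
Stratum 2 (2015–2019): n = 2917; a·d/n = 188·561/2917 = 36.1563; b·c/n = 1763·405/2917 = 244.7772
OR_MH = (118.6699 + 36.1563) / (187.6759 + 244.7772) = 154.8262 / 432.4531 = 0.35802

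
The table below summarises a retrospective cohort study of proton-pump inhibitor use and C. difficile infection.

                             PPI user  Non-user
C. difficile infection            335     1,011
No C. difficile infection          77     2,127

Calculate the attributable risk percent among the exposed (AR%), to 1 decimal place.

60.4

Reading the table with exposure as columns: a = 335 (PPI user, case), b = 77 (PPI user, non-case), c = 1011 (Non-user, case), d = 2127.
Risk in exposed = 335/412 = 0.81311; risk in unexposed = 1011/3138 = 0.32218.
RR = 0.81311/0.32218 = 2.52377
AR% = (RR − 1)/RR × 100 = (2.52377 − 1)/2.52377 × 100 = 60.3767%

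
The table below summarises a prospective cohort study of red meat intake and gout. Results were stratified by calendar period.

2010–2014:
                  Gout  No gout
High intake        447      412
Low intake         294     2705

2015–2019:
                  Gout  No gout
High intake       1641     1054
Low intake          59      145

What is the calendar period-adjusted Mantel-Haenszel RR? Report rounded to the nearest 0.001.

RR_MH = Σ(aᵢ·n₀ᵢ/nᵢ) / Σ(cᵢ·n₁ᵢ/nᵢ), with n₁ᵢ = aᵢ+bᵢ (exposed), n₀ᵢ = cᵢ+dᵢ (unexposed), nᵢ = n₁ᵢ+n₀ᵢ.
Stratum 1 (2010–2014): n₁ = 859, n₀ = 2999, n = 3858; a·n₀/n = 447·2999/3858 = 347.4736; c·n₁/n = 294·859/3858 = 65.4603
Stratum 2 (2015–2019): n₁ = 2695, n₀ = 204, n = 2899; a·n₀/n = 1641·204/2899 = 115.4757; c·n₁/n = 59·2695/2899 = 54.8482
RR_MH = (347.4736 + 115.4757) / (65.4603 + 54.8482) = 462.9492 / 120.3086 = 3.84802

3.848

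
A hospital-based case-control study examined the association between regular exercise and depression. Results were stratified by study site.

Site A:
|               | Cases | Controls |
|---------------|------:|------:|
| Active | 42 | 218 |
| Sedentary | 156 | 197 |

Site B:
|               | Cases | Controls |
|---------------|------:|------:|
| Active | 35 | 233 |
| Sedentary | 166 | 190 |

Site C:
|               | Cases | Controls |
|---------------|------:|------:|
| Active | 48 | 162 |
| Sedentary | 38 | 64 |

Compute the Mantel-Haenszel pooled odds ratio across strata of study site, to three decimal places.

OR_MH = Σ(aᵢdᵢ/nᵢ) / Σ(bᵢcᵢ/nᵢ), where nᵢ is the stratum total.
Stratum 1 (Site A): n = 613; a·d/n = 42·197/613 = 13.4976; b·c/n = 218·156/613 = 55.4780
Stratum 2 (Site B): n = 624; a·d/n = 35·190/624 = 10.6571; b·c/n = 233·166/624 = 61.9840
Stratum 3 (Site C): n = 312; a·d/n = 48·64/312 = 9.8462; b·c/n = 162·38/312 = 19.7308
OR_MH = (13.4976 + 10.6571 + 9.8462) / (55.4780 + 61.9840 + 19.7308) = 34.0008 / 137.1927 = 0.24783

0.248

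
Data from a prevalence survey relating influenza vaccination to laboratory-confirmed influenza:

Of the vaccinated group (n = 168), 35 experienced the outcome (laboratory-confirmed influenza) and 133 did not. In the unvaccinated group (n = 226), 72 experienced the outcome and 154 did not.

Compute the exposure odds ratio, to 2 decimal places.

0.56

From the description: a = 35, b = 133, c = 72, d = 154.
OR = (a·d)/(b·c) = (35 × 154) / (133 × 72) = 5390 / 9576 = 0.56287
Exposure is associated with lower odds of laboratory-confirmed influenza (OR = 0.56 < 1).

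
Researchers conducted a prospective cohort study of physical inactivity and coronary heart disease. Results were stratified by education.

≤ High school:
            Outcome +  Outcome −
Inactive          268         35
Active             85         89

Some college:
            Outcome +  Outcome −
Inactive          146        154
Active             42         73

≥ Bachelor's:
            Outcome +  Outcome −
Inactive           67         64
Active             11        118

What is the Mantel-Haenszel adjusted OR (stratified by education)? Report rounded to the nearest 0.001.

OR_MH = Σ(aᵢdᵢ/nᵢ) / Σ(bᵢcᵢ/nᵢ), where nᵢ is the stratum total.
Stratum 1 (≤ High school): n = 477; a·d/n = 268·89/477 = 50.0042; b·c/n = 35·85/477 = 6.2369
Stratum 2 (Some college): n = 415; a·d/n = 146·73/415 = 25.6819; b·c/n = 154·42/415 = 15.5855
Stratum 3 (≥ Bachelor's): n = 260; a·d/n = 67·118/260 = 30.4077; b·c/n = 64·11/260 = 2.7077
OR_MH = (50.0042 + 25.6819 + 30.4077) / (6.2369 + 15.5855 + 2.7077) = 106.0938 / 24.5301 = 4.32504

4.325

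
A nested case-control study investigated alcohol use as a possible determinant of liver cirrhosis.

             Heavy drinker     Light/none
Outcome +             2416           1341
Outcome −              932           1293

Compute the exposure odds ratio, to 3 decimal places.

2.499

Reading the table with exposure as columns: a = 2416 (Heavy drinker, case), b = 932 (Heavy drinker, non-case), c = 1341 (Light/none, case), d = 1293.
OR = (a·d)/(b·c) = (2416 × 1293) / (932 × 1341) = 3123888 / 1249812 = 2.49949
The odds of liver cirrhosis are about 2.50 times as high in the heavy drinker group.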